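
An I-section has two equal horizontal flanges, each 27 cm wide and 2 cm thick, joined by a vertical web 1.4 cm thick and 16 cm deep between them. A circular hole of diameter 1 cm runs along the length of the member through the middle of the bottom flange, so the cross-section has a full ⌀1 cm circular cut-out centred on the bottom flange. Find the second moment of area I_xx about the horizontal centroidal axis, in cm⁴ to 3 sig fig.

I_xx ≈ 9200 cm⁴

Treat the section as a set of non-overlapping primitives; coordinates are from the bounding-box lower-left.
Bottom flange: 27 × 2, A = 54 cm², y = 1 cm, Ī = 18 cm⁴.
Web: 1.4 × 16, A = 22.4 cm², y = 10 cm, Ī = 477.87 cm⁴.
Top flange: 27 × 2, A = 54 cm², y = 19 cm, Ī = 18 cm⁴.
Hole (subtracted): ⌀1, A = 0.7854 cm², y = 1 cm, Ī = 0.049087 cm⁴.
Centroid: ȳ = ΣA·y / ΣA = 10.055 cm.
Transfer each piece to the horizontal centroidal axis using Ī + A·d² with d = y − 10.055:
  bottom flange: d = -9.0545 cm → contributes +4445.2 cm⁴
  web: d = -0.054535 cm → contributes +477.93 cm⁴
  top flange: d = 8.9455 cm → contributes +4339.2 cm⁴
  hole: d = -9.0545 cm → contributes −64.44 cm⁴
Total I = 9197.8 cm⁴.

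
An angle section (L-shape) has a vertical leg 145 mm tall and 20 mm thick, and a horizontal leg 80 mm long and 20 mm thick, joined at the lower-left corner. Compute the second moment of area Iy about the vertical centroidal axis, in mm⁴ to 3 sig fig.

Iy ≈ 1.81 × 10⁶ mm⁴

Break the section into simple shapes (no overlaps), measuring from the bottom-left corner of the bounding box.
Vertical leg: 20 × 145, A = 2 900 mm², x = 10 mm, Ī = 96 667 mm⁴.
Horizontal leg (remainder): 60 × 20, A = 1 200 mm², x = 50 mm, Ī = 360 000 mm⁴.
Centroid: x̄ = ΣA·x / ΣA = 21.707 mm.
Transfer each piece to the vertical centroidal axis using Ī + A·d² with d = x − 21.707:
  vertical leg: d = -11.707 mm → contributes +494 144 mm⁴
  horizontal leg (remainder): d = 28.293 mm → contributes +1 320 571 mm⁴
Total I = 1 814 715 mm⁴.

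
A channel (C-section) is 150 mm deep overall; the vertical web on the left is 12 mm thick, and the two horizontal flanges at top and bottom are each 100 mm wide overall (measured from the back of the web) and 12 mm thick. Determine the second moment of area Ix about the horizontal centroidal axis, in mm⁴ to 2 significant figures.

Ix ≈ 1.3 × 10⁷ mm⁴

Treat the section as a set of non-overlapping primitives; coordinates are from the bounding-box lower-left.
Web: 12 × 150, A = 1 800 mm², y = 75 mm, Ī = 3 375 000 mm⁴.
Top flange (beyond web): 88 × 12, A = 1 056 mm², y = 144 mm, Ī = 12 672 mm⁴.
Bottom flange (beyond web): 88 × 12, A = 1 056 mm², y = 6 mm, Ī = 12 672 mm⁴.
By symmetry the centroid is at mid-height, ȳ = 75 mm.
Transfer each piece to the horizontal centroidal axis using Ī + A·d² with d = y − 75:
  web: d = 0 mm → contributes +3 375 000 mm⁴
  top flange (beyond web): d = 69 mm → contributes +5 040 288 mm⁴
  bottom flange (beyond web): d = -69 mm → contributes +5 040 288 mm⁴
Total I = 13 455 576 mm⁴.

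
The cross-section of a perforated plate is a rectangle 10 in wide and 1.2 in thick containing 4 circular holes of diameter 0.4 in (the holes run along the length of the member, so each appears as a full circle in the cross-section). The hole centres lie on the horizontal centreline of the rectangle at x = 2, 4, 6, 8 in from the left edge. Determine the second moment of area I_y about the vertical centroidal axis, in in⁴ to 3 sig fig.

Decompose the section into non-overlapping parts with the origin at the bottom-left of its bounding rectangle.
Plate: 10 × 1.2, A = 12 in², x = 5 in, Ī = 100 in⁴.
Hole 1 (subtracted): ⌀0.4, A = 0.12566 in², x = 2 in, Ī = 0.0012566 in⁴.
Hole 2 (subtracted): ⌀0.4, A = 0.12566 in², x = 4 in, Ī = 0.0012566 in⁴.
Hole 3 (subtracted): ⌀0.4, A = 0.12566 in², x = 6 in, Ī = 0.0012566 in⁴.
Hole 4 (subtracted): ⌀0.4, A = 0.12566 in², x = 8 in, Ī = 0.0012566 in⁴.
By symmetry the centroid is at mid-width, x̄ = 5 in.
Transfer each piece to the vertical centroidal axis using Ī + A·d² with d = x − 5:
  plate: d = 0 in → contributes +100 in⁴
  hole 1: d = -3 in → contributes −1.1322 in⁴
  hole 2: d = -1 in → contributes −0.12692 in⁴
  hole 3: d = 1 in → contributes −0.12692 in⁴
  hole 4: d = 3 in → contributes −1.1322 in⁴
Total I = 97.482 in⁴.

I_y ≈ 97.5 in⁴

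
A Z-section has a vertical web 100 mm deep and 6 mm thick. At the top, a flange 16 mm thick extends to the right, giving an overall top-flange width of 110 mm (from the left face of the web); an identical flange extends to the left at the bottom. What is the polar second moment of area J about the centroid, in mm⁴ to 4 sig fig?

J ≈ 1.951 × 10⁷ mm⁴

Split into non-overlapping primitives; take the origin at the lower-left of the bounding box.
Web: 6 × 100, A = 600 mm², y = 50 mm, Ī = 500 000 mm⁴.
Top flange (beyond web): 104 × 16, A = 1 664 mm², y = 92 mm, Ī = 35498.7 mm⁴.
Bottom flange (beyond web): 104 × 16, A = 1 664 mm², y = 8 mm, Ī = 35498.7 mm⁴.
Centroid: ȳ = ΣA·y / ΣA = 50 mm.
Transfer each piece to the centroidal x-axis using Ī + A·d² with d = y − 50:
  web: d = 0 mm → contributes +500 000 mm⁴
  top flange (beyond web): d = 42 mm → contributes +2 970 795 mm⁴
  bottom flange (beyond web): d = -42 mm → contributes +2 970 795 mm⁴
Total I = 6 441 589 mm⁴.
For the y-axis: x̄ = 107 mm.
Repeating about the centroidal y-axis gives I_y = 13 068 637 mm⁴.
Polar second moment: J = I_x + I_y = 19 510 227 mm⁴.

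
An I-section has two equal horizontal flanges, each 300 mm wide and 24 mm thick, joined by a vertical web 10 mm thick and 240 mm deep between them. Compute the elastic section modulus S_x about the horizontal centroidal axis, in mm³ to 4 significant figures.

Split into non-overlapping primitives; take the origin at the lower-left of the bounding box.
Bottom flange: 300 × 24, A = 7 200 mm², y = 12 mm, Ī = 345 600 mm⁴.
Web: 10 × 240, A = 2 400 mm², y = 144 mm, Ī = 11 520 000 mm⁴.
Top flange: 300 × 24, A = 7 200 mm², y = 276 mm, Ī = 345 600 mm⁴.
By symmetry the centroid is at mid-height, ȳ = 144 mm.
Transfer each piece to the horizontal centroidal axis using Ī + A·d² with d = y − 144:
  bottom flange: d = -132 mm → contributes +125 798 400 mm⁴
  web: d = 0 mm → contributes +11 520 000 mm⁴
  top flange: d = 132 mm → contributes +125 798 400 mm⁴
Total I = 263 116 800 mm⁴.
Extreme fibre distance c = 144 mm; S = I/c = 1 827 200 mm³.

S_x ≈ 1.827 × 10⁶ mm³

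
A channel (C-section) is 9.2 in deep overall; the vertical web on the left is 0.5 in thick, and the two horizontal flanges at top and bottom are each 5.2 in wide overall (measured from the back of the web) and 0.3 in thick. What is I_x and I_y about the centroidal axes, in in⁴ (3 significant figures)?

Decompose the section into non-overlapping parts with the origin at the bottom-left of its bounding rectangle.
Web: 0.5 × 9.2, A = 4.6 in², y = 4.6 in, Ī = 32.445 in⁴.
Top flange (beyond web): 4.7 × 0.3, A = 1.41 in², y = 9.05 in, Ī = 0.010575 in⁴.
Bottom flange (beyond web): 4.7 × 0.3, A = 1.41 in², y = 0.15 in, Ī = 0.010575 in⁴.
By symmetry the centroid is at mid-height, ȳ = 4.6 in.
Transfer each piece to the centroidal x-axis using Ī + A·d² with d = y − 4.6:
  web: d = 0 in → contributes +32.445 in⁴
  top flange (beyond web): d = 4.45 in → contributes +27.932 in⁴
  bottom flange (beyond web): d = -4.45 in → contributes +27.932 in⁴
Total I = 88.31 in⁴.
For the y-axis: x̄ = 1.2381 in.
Repeating about the centroidal y-axis gives I_y = 17.105 in⁴.

I_x ≈ 88.3 in⁴, I_y ≈ 17.1 in⁴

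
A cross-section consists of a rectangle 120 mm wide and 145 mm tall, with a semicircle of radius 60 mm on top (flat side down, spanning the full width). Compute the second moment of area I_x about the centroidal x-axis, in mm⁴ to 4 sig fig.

Treat the section as a set of non-overlapping primitives; coordinates are from the bounding-box lower-left.
Rectangular body: 120 × 145, A = 17 400 mm², y = 72.5 mm, Ī = 30 486 250 mm⁴.
Semicircular cap: semicircle r = 60, A = 5654.87 mm², y = 170.465 mm, Ī = 1 422 450 mm⁴.
Centroid: ȳ = ΣA·y / ΣA = 96.5287 mm.
Transfer each piece to the centroidal x-axis using Ī + A·d² with d = y − 96.5287:
  rectangular body: d = -24.0287 mm → contributes +40 532 612 mm⁴
  semicircular cap: d = 73.9361 mm → contributes +32 335 060 mm⁴
Total I = 72 867 672 mm⁴.

I_x ≈ 7.287 × 10⁷ mm⁴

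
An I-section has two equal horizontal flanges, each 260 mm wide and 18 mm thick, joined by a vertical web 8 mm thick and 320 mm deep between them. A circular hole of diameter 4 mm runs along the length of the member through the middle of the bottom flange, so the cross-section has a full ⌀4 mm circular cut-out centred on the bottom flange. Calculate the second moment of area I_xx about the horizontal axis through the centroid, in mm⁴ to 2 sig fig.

Decompose the section into non-overlapping parts with the origin at the bottom-left of its bounding rectangle.
Bottom flange: 260 × 18, A = 4 680 mm², y = 9 mm, Ī = 126 360 mm⁴.
Web: 8 × 320, A = 2 560 mm², y = 178 mm, Ī = 21 845 333 mm⁴.
Top flange: 260 × 18, A = 4 680 mm², y = 347 mm, Ī = 126 360 mm⁴.
Hole (subtracted): ⌀4, A = 12.57 mm², y = 9 mm, Ī = 12.57 mm⁴.
Centroid: ȳ = ΣA·y / ΣA = 178.2 mm.
Transfer each piece to the horizontal axis through the centroid using Ī + A·d² with d = y − 178.2:
  bottom flange: d = -169.2 mm → contributes +134 074 113 mm⁴
  web: d = -0.1784 mm → contributes +21 845 415 mm⁴
  top flange: d = 168.8 mm → contributes +133 509 864 mm⁴
  hole: d = -169.2 mm → contributes −359 679 mm⁴
Total I = 289 069 714 mm⁴.

I_xx ≈ 2.9 × 10⁸ mm⁴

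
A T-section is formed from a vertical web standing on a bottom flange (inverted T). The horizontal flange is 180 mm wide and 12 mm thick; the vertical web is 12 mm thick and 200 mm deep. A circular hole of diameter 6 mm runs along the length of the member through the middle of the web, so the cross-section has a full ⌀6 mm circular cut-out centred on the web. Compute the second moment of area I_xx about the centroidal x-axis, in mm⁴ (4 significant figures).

Split into non-overlapping primitives; take the origin at the lower-left of the bounding box.
Flange: 180 × 12, A = 2 160 mm², y = 6 mm, Ī = 25 920 mm⁴.
Web: 12 × 200, A = 2 400 mm², y = 112 mm, Ī = 8 000 000 mm⁴.
Hole (subtracted): ⌀6, A = 28.2743 mm², y = 112 mm, Ī = 63.6173 mm⁴.
Centroid: ȳ = ΣA·y / ΣA = 61.4762 mm.
Transfer each piece to the centroidal x-axis using Ī + A·d² with d = y − 61.4762:
  flange: d = -55.4762 mm → contributes +6 673 555 mm⁴
  web: d = 50.5238 mm → contributes +14 126 370 mm⁴
  hole: d = 50.5238 mm → contributes −72238.2 mm⁴
Total I = 20 727 687 mm⁴.

I_xx ≈ 2.073 × 10⁷ mm⁴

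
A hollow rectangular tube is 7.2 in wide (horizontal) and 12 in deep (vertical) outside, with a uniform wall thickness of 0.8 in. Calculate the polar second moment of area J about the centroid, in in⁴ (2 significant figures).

Decompose the section into non-overlapping parts with the origin at the bottom-left of its bounding rectangle.
Outer rectangle: 7.2 × 12, A = 86.4 in², y = 6 in, Ī = 1 037 in⁴.
Inner void (subtracted): 5.6 × 10.4, A = 58.24 in², y = 6 in, Ī = 524.9 in⁴.
By symmetry the centroid is at mid-height, ȳ = 6 in.
All pieces are centred on the centroidal x-axis, so I = ΣĪ (holes subtracted) = 511.9 in⁴.
Repeating about the centroidal y-axis gives I_y = 221 in⁴.
Polar second moment: J = I_x + I_y = 732.9 in⁴.

J ≈ 730 in⁴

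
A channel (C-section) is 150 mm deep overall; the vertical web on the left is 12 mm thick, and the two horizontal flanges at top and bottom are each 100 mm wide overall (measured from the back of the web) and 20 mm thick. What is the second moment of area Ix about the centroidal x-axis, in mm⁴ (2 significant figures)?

Ix ≈ 1.8 × 10⁷ mm⁴

Decompose the section into non-overlapping parts with the origin at the bottom-left of its bounding rectangle.
Web: 12 × 150, A = 1 800 mm², y = 75 mm, Ī = 3 375 000 mm⁴.
Top flange (beyond web): 88 × 20, A = 1 760 mm², y = 140 mm, Ī = 58 667 mm⁴.
Bottom flange (beyond web): 88 × 20, A = 1 760 mm², y = 10 mm, Ī = 58 667 mm⁴.
By symmetry the centroid is at mid-height, ȳ = 75 mm.
Transfer each piece to the centroidal x-axis using Ī + A·d² with d = y − 75:
  web: d = 0 mm → contributes +3 375 000 mm⁴
  top flange (beyond web): d = 65 mm → contributes +7 494 667 mm⁴
  bottom flange (beyond web): d = -65 mm → contributes +7 494 667 mm⁴
Total I = 18 364 333 mm⁴.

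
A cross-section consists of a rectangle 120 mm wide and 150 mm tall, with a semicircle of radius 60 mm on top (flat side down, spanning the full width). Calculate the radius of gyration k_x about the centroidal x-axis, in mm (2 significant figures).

Decompose the section into non-overlapping parts with the origin at the bottom-left of its bounding rectangle.
Rectangular body: 120 × 150, A = 18 000 mm², y = 75 mm, Ī = 33 750 000 mm⁴.
Semicircular cap: semicircle r = 60, A = 5 655 mm², y = 175.5 mm, Ī = 1 422 450 mm⁴.
Centroid: ȳ = ΣA·y / ΣA = 99.02 mm.
Transfer each piece to the centroidal x-axis using Ī + A·d² with d = y − 99.02:
  rectangular body: d = -24.02 mm → contributes +44 132 550 mm⁴
  semicircular cap: d = 76.45 mm → contributes +34 471 132 mm⁴
Total I = 78 603 682 mm⁴.
Radius of gyration: k = √(I/A) = √(78 603 682 / 23 655) = 57.64 mm.

k_x ≈ 58 mm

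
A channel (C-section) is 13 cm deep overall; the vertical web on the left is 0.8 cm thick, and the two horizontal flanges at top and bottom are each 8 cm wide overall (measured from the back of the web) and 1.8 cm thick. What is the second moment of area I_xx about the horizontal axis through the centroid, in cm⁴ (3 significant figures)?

Treat the section as a set of non-overlapping primitives; coordinates are from the bounding-box lower-left.
Web: 0.8 × 13, A = 10.4 cm², y = 6.5 cm, Ī = 146.47 cm⁴.
Top flange (beyond web): 7.2 × 1.8, A = 12.96 cm², y = 12.1 cm, Ī = 3.4992 cm⁴.
Bottom flange (beyond web): 7.2 × 1.8, A = 12.96 cm², y = 0.9 cm, Ī = 3.4992 cm⁴.
By symmetry the centroid is at mid-height, ȳ = 6.5 cm.
Transfer each piece to the horizontal axis through the centroid using Ī + A·d² with d = y − 6.5:
  web: d = 0 cm → contributes +146.47 cm⁴
  top flange (beyond web): d = 5.6 cm → contributes +409.92 cm⁴
  bottom flange (beyond web): d = -5.6 cm → contributes +409.92 cm⁴
Total I = 966.32 cm⁴.

I_xx ≈ 966 cm⁴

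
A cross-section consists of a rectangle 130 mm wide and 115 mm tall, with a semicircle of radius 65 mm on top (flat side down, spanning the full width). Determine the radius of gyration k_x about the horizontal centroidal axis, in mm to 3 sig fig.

k_x ≈ 48.9 mm

Break the section into simple shapes (no overlaps), measuring from the bottom-left corner of the bounding box.
Rectangular body: 130 × 115, A = 14 950 mm², y = 57.5 mm, Ī = 16 476 146 mm⁴.
Semicircular cap: semicircle r = 65, A = 6636.6 mm², y = 142.59 mm, Ī = 1 959 230 mm⁴.
Centroid: ȳ = ΣA·y / ΣA = 83.659 mm.
Transfer each piece to the horizontal centroidal axis using Ī + A·d² with d = y − 83.659:
  rectangular body: d = -26.159 mm → contributes +26 706 490 mm⁴
  semicircular cap: d = 58.928 mm → contributes +25 004 663 mm⁴
Total I = 51 711 153 mm⁴.
Radius of gyration: k = √(I/A) = √(51 711 153 / 21 587) = 48.944 mm.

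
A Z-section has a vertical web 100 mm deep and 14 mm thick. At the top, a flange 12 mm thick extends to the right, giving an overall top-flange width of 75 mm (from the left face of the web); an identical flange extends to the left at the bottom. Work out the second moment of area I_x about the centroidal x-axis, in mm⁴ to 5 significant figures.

Split into non-overlapping primitives; take the origin at the lower-left of the bounding box.
Web: 14 × 100, A = 1 400 mm², y = 50 mm, Ī = 1 166 667 mm⁴.
Top flange (beyond web): 61 × 12, A = 732 mm², y = 94 mm, Ī = 8 784 mm⁴.
Bottom flange (beyond web): 61 × 12, A = 732 mm², y = 6 mm, Ī = 8 784 mm⁴.
Centroid: ȳ = ΣA·y / ΣA = 50 mm.
Transfer each piece to the centroidal x-axis using Ī + A·d² with d = y − 50:
  web: d = 0 mm → contributes +1 166 667 mm⁴
  top flange (beyond web): d = 44 mm → contributes +1 425 936 mm⁴
  bottom flange (beyond web): d = -44 mm → contributes +1 425 936 mm⁴
Total I = 4 018 539 mm⁴.

I_x ≈ 4.0185 × 10⁶ mm⁴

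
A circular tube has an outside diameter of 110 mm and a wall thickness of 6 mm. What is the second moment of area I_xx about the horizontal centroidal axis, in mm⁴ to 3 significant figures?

Break the section into simple shapes (no overlaps), measuring from the bottom-left corner of the bounding box.
Outer circle: ⌀110, A = 9503.3 mm², y = 55 mm, Ī = 7 186 884 mm⁴.
Bore (subtracted): ⌀98, A = 7 543 mm², y = 55 mm, Ī = 4 527 664 mm⁴.
By symmetry the centroid is at mid-height, ȳ = 55 mm.
All pieces are centred on the horizontal centroidal axis, so I = ΣĪ (holes subtracted) = 2 659 220 mm⁴.

I_xx ≈ 2.66 × 10⁶ mm⁴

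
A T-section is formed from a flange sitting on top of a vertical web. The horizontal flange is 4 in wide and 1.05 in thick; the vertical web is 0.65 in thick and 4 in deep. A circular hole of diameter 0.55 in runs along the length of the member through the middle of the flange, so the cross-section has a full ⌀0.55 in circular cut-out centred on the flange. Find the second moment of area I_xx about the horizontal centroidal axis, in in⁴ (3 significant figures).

Treat the section as a set of non-overlapping primitives; coordinates are from the bounding-box lower-left.
Flange: 4 × 1.05, A = 4.2 in², y = 4.525 in, Ī = 0.38588 in⁴.
Web: 0.65 × 4, A = 2.6 in², y = 2 in, Ī = 3.4667 in⁴.
Hole (subtracted): ⌀0.55, A = 0.23758 in², y = 4.525 in, Ī = 0.0044918 in⁴.
Centroid: ȳ = ΣA·y / ΣA = 3.5246 in.
Transfer each piece to the horizontal centroidal axis using Ī + A·d² with d = y − 3.5246:
  flange: d = 1.0004 in → contributes +4.5892 in⁴
  web: d = -1.5246 in → contributes +9.5102 in⁴
  hole: d = 1.0004 in → contributes −0.24226 in⁴
Total I = 13.857 in⁴.

I_xx ≈ 13.9 in⁴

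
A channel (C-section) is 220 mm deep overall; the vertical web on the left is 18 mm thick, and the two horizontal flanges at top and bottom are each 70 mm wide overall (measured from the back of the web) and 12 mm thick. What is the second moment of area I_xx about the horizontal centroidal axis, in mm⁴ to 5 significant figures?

Split into non-overlapping primitives; take the origin at the lower-left of the bounding box.
Web: 18 × 220, A = 3 960 mm², y = 110 mm, Ī = 15 972 000 mm⁴.
Top flange (beyond web): 52 × 12, A = 624 mm², y = 214 mm, Ī = 7 488 mm⁴.
Bottom flange (beyond web): 52 × 12, A = 624 mm², y = 6 mm, Ī = 7 488 mm⁴.
By symmetry the centroid is at mid-height, ȳ = 110 mm.
Transfer each piece to the horizontal centroidal axis using Ī + A·d² with d = y − 110:
  web: d = 0 mm → contributes +15 972 000 mm⁴
  top flange (beyond web): d = 104 mm → contributes +6 756 672 mm⁴
  bottom flange (beyond web): d = -104 mm → contributes +6 756 672 mm⁴
Total I = 29 485 344 mm⁴.

I_xx ≈ 2.9485 × 10⁷ mm⁴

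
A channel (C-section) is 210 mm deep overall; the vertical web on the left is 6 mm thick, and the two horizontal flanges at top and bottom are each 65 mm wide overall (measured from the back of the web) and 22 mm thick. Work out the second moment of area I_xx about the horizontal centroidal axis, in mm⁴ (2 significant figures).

Decompose the section into non-overlapping parts with the origin at the bottom-left of its bounding rectangle.
Web: 6 × 210, A = 1 260 mm², y = 105 mm, Ī = 4 630 500 mm⁴.
Top flange (beyond web): 59 × 22, A = 1 298 mm², y = 199 mm, Ī = 52 353 mm⁴.
Bottom flange (beyond web): 59 × 22, A = 1 298 mm², y = 11 mm, Ī = 52 353 mm⁴.
By symmetry the centroid is at mid-height, ȳ = 105 mm.
Transfer each piece to the horizontal centroidal axis using Ī + A·d² with d = y − 105:
  web: d = 0 mm → contributes +4 630 500 mm⁴
  top flange (beyond web): d = 94 mm → contributes +11 521 481 mm⁴
  bottom flange (beyond web): d = -94 mm → contributes +11 521 481 mm⁴
Total I = 27 673 461 mm⁴.

I_xx ≈ 2.8 × 10⁷ mm⁴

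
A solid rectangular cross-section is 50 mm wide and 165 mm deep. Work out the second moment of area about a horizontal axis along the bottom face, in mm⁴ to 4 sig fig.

The section: 50 × 165, A = 8 250 mm², y = 82.5 mm, Ī = 18 717 188 mm⁴.
Transfer it to the bottom edge using Ī + A·d² with d = y − 0:
  the section: d = 82.5 mm → contributes +74 868 750 mm⁴
Total I = 74 868 750 mm⁴.

I_base ≈ 7.487 × 10⁷ mm⁴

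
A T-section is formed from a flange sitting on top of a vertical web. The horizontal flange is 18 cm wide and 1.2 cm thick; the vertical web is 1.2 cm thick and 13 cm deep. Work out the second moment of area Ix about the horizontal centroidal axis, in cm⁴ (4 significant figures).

Decompose the section into non-overlapping parts with the origin at the bottom-left of its bounding rectangle.
Flange: 18 × 1.2, A = 21.6 cm², y = 13.6 cm, Ī = 2.592 cm⁴.
Web: 1.2 × 13, A = 15.6 cm², y = 6.5 cm, Ī = 219.7 cm⁴.
Centroid: ȳ = ΣA·y / ΣA = 10.6226 cm.
Transfer each piece to the horizontal centroidal axis using Ī + A·d² with d = y − 10.6226:
  flange: d = 2.97742 cm → contributes +194.077 cm⁴
  web: d = -4.12258 cm → contributes +484.832 cm⁴
Total I = 678.909 cm⁴.

Ix ≈ 678.9 cm⁴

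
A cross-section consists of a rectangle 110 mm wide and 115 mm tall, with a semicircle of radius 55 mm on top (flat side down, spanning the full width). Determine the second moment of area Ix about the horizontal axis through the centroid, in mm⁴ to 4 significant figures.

Ix ≈ 3.752 × 10⁷ mm⁴

Break the section into simple shapes (no overlaps), measuring from the bottom-left corner of the bounding box.
Rectangular body: 110 × 115, A = 12 650 mm², y = 57.5 mm, Ī = 13 941 354 mm⁴.
Semicircular cap: semicircle r = 55, A = 4751.66 mm², y = 138.343 mm, Ī = 1 004 345 mm⁴.
Centroid: ȳ = ΣA·y / ΣA = 79.5747 mm.
Transfer each piece to the horizontal axis through the centroid using Ī + A·d² with d = y − 79.5747:
  rectangular body: d = -22.0747 mm → contributes +20 105 624 mm⁴
  semicircular cap: d = 58.768 mm → contributes +17 415 037 mm⁴
Total I = 37 520 660 mm⁴.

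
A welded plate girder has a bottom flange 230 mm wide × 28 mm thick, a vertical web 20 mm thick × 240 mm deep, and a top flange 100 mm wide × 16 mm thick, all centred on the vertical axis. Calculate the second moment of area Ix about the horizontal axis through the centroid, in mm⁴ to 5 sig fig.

Ix ≈ 1.3161 × 10⁸ mm⁴

Split into non-overlapping primitives; take the origin at the lower-left of the bounding box.
Bottom plate: 230 × 28, A = 6 440 mm², y = 14 mm, Ī = 420746.7 mm⁴.
Web plate: 20 × 240, A = 4 800 mm², y = 148 mm, Ī = 23 040 000 mm⁴.
Top plate: 100 × 16, A = 1 600 mm², y = 276 mm, Ī = 34133.33 mm⁴.
Centroid: ȳ = ΣA·y / ΣA = 96.74143 mm.
Transfer each piece to the horizontal axis through the centroid using Ī + A·d² with d = y − 96.74143:
  bottom plate: d = -82.74143 mm → contributes +44 509 919 mm⁴
  web plate: d = 51.25857 mm → contributes +35 651 715 mm⁴
  top plate: d = 179.2586 mm → contributes +51 447 947 mm⁴
Total I = 131 609 582 mm⁴.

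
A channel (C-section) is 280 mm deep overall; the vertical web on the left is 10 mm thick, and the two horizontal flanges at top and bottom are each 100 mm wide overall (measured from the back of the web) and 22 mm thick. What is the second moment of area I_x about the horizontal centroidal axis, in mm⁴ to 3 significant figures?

I_x ≈ 8.44 × 10⁷ mm⁴

Treat the section as a set of non-overlapping primitives; coordinates are from the bounding-box lower-left.
Web: 10 × 280, A = 2 800 mm², y = 140 mm, Ī = 18 293 333 mm⁴.
Top flange (beyond web): 90 × 22, A = 1 980 mm², y = 269 mm, Ī = 79 860 mm⁴.
Bottom flange (beyond web): 90 × 22, A = 1 980 mm², y = 11 mm, Ī = 79 860 mm⁴.
By symmetry the centroid is at mid-height, ȳ = 140 mm.
Transfer each piece to the horizontal centroidal axis using Ī + A·d² with d = y − 140:
  web: d = 0 mm → contributes +18 293 333 mm⁴
  top flange (beyond web): d = 129 mm → contributes +33 029 040 mm⁴
  bottom flange (beyond web): d = -129 mm → contributes +33 029 040 mm⁴
Total I = 84 351 413 mm⁴.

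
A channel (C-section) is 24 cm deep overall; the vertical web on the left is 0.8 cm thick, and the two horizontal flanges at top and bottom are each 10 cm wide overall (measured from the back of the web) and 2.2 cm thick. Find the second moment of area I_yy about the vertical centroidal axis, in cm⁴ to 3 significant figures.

I_yy ≈ 612 cm⁴

Treat the section as a set of non-overlapping primitives; coordinates are from the bounding-box lower-left.
Web: 0.8 × 24, A = 19.2 cm², x = 0.4 cm, Ī = 1.024 cm⁴.
Top flange (beyond web): 9.2 × 2.2, A = 20.24 cm², x = 5.4 cm, Ī = 142.76 cm⁴.
Bottom flange (beyond web): 9.2 × 2.2, A = 20.24 cm², x = 5.4 cm, Ī = 142.76 cm⁴.
Centroid: x̄ = ΣA·x / ΣA = 3.7914 cm.
Transfer each piece to the vertical centroidal axis using Ī + A·d² with d = x − 3.7914:
  web: d = -3.3914 cm → contributes +221.86 cm⁴
  top flange (beyond web): d = 1.6086 cm → contributes +195.13 cm⁴
  bottom flange (beyond web): d = 1.6086 cm → contributes +195.13 cm⁴
Total I = 612.12 cm⁴.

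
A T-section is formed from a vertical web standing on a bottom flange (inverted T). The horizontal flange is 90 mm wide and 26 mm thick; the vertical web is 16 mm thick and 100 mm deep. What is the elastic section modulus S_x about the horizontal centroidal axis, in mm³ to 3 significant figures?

Treat the section as a set of non-overlapping primitives; coordinates are from the bounding-box lower-left.
Flange: 90 × 26, A = 2 340 mm², y = 13 mm, Ī = 131 820 mm⁴.
Web: 16 × 100, A = 1 600 mm², y = 76 mm, Ī = 1 333 333 mm⁴.
Centroid: ȳ = ΣA·y / ΣA = 38.584 mm.
Transfer each piece to the horizontal centroidal axis using Ī + A·d² with d = y − 38.584:
  flange: d = -25.584 mm → contributes +1 663 417 mm⁴
  web: d = 37.416 mm → contributes +3 573 294 mm⁴
Total I = 5 236 711 mm⁴.
Extreme fibre distance c = 87.416 mm; S = I/c = 59 905 mm³.

S_x ≈ 5.99 × 10⁴ mm³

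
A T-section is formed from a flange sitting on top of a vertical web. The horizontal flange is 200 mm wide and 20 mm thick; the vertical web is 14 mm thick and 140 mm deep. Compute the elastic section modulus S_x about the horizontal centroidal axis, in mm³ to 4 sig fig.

S_x ≈ 9.502 × 10⁴ mm³

Split into non-overlapping primitives; take the origin at the lower-left of the bounding box.
Flange: 200 × 20, A = 4 000 mm², y = 150 mm, Ī = 133 333 mm⁴.
Web: 14 × 140, A = 1 960 mm², y = 70 mm, Ī = 3 201 333 mm⁴.
Centroid: ȳ = ΣA·y / ΣA = 123.691 mm.
Transfer each piece to the horizontal centroidal axis using Ī + A·d² with d = y − 123.691:
  flange: d = 26.3087 mm → contributes +2 901 929 mm⁴
  web: d = -53.6913 mm → contributes +8 851 529 mm⁴
Total I = 11 753 459 mm⁴.
Extreme fibre distance c = 123.691 mm; S = I/c = 95022.5 mm³.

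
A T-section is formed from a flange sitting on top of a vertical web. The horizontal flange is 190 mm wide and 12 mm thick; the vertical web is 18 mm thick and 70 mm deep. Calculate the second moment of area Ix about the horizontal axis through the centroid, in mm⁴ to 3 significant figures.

Break the section into simple shapes (no overlaps), measuring from the bottom-left corner of the bounding box.
Flange: 190 × 12, A = 2 280 mm², y = 76 mm, Ī = 27 360 mm⁴.
Web: 18 × 70, A = 1 260 mm², y = 35 mm, Ī = 514 500 mm⁴.
Centroid: ȳ = ΣA·y / ΣA = 61.407 mm.
Transfer each piece to the horizontal axis through the centroid using Ī + A·d² with d = y − 61.407:
  flange: d = 14.593 mm → contributes +512 914 mm⁴
  web: d = -26.407 mm → contributes +1 393 121 mm⁴
Total I = 1 906 034 mm⁴.

Ix ≈ 1.91 × 10⁶ mm⁴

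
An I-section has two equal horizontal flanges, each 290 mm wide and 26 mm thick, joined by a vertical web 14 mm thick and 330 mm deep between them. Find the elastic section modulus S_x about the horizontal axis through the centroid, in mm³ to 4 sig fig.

S_x ≈ 2.726 × 10⁶ mm³

Decompose the section into non-overlapping parts with the origin at the bottom-left of its bounding rectangle.
Bottom flange: 290 × 26, A = 7 540 mm², y = 13 mm, Ī = 424 753 mm⁴.
Web: 14 × 330, A = 4 620 mm², y = 191 mm, Ī = 41 926 500 mm⁴.
Top flange: 290 × 26, A = 7 540 mm², y = 369 mm, Ī = 424 753 mm⁴.
By symmetry the centroid is at mid-height, ȳ = 191 mm.
Transfer each piece to the horizontal axis through the centroid using Ī + A·d² with d = y − 191:
  bottom flange: d = -178 mm → contributes +239 322 113 mm⁴
  web: d = 0 mm → contributes +41 926 500 mm⁴
  top flange: d = 178 mm → contributes +239 322 113 mm⁴
Total I = 520 570 727 mm⁴.
Extreme fibre distance c = 191 mm; S = I/c = 2 725 501 mm³.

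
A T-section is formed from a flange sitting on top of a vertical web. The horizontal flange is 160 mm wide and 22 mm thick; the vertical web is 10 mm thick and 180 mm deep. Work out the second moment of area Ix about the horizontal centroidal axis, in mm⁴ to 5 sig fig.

Ix ≈ 1.7151 × 10⁷ mm⁴

Split into non-overlapping primitives; take the origin at the lower-left of the bounding box.
Flange: 160 × 22, A = 3 520 mm², y = 191 mm, Ī = 141973.3 mm⁴.
Web: 10 × 180, A = 1 800 mm², y = 90 mm, Ī = 4 860 000 mm⁴.
Centroid: ȳ = ΣA·y / ΣA = 156.8271 mm.
Transfer each piece to the horizontal centroidal axis using Ī + A·d² with d = y − 156.8271:
  flange: d = 34.17293 mm → contributes +4 252 592 mm⁴
  web: d = -66.82707 mm → contributes +12 898 543 mm⁴
Total I = 17 151 134 mm⁴.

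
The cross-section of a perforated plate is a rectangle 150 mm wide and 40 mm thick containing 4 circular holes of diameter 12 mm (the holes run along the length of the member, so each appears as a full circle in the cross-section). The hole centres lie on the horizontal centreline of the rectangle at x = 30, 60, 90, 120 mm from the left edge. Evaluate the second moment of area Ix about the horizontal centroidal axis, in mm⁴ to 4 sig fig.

Decompose the section into non-overlapping parts with the origin at the bottom-left of its bounding rectangle.
Plate: 150 × 40, A = 6 000 mm², y = 20 mm, Ī = 800 000 mm⁴.
Hole 1 (subtracted): ⌀12, A = 113.097 mm², y = 20 mm, Ī = 1017.88 mm⁴.
Hole 2 (subtracted): ⌀12, A = 113.097 mm², y = 20 mm, Ī = 1017.88 mm⁴.
Hole 3 (subtracted): ⌀12, A = 113.097 mm², y = 20 mm, Ī = 1017.88 mm⁴.
Hole 4 (subtracted): ⌀12, A = 113.097 mm², y = 20 mm, Ī = 1017.88 mm⁴.
By symmetry the centroid is at mid-height, ȳ = 20 mm.
All pieces are centred on the horizontal centroidal axis, so I = ΣĪ (holes subtracted) = 795 928 mm⁴.

Ix ≈ 7.959 × 10⁵ mm⁴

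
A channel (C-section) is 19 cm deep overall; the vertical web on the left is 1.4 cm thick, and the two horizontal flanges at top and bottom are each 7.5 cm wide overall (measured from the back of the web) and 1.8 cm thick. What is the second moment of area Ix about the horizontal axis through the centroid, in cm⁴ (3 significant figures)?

Ix ≈ 2430 cm⁴

Treat the section as a set of non-overlapping primitives; coordinates are from the bounding-box lower-left.
Web: 1.4 × 19, A = 26.6 cm², y = 9.5 cm, Ī = 800.22 cm⁴.
Top flange (beyond web): 6.1 × 1.8, A = 10.98 cm², y = 18.1 cm, Ī = 2.9646 cm⁴.
Bottom flange (beyond web): 6.1 × 1.8, A = 10.98 cm², y = 0.9 cm, Ī = 2.9646 cm⁴.
By symmetry the centroid is at mid-height, ȳ = 9.5 cm.
Transfer each piece to the horizontal axis through the centroid using Ī + A·d² with d = y − 9.5:
  web: d = 0 cm → contributes +800.22 cm⁴
  top flange (beyond web): d = 8.6 cm → contributes +815.05 cm⁴
  bottom flange (beyond web): d = -8.6 cm → contributes +815.05 cm⁴
Total I = 2430.3 cm⁴.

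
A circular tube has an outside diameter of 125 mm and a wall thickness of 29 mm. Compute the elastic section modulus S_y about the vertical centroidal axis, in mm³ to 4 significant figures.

S_y ≈ 1.759 × 10⁵ mm³

Decompose the section into non-overlapping parts with the origin at the bottom-left of its bounding rectangle.
Outer circle: ⌀125, A = 12271.8 mm², x = 62.5 mm, Ī = 11 984 225 mm⁴.
Bore (subtracted): ⌀67, A = 3525.65 mm², x = 62.5 mm, Ī = 989 166 mm⁴.
By symmetry the centroid is at mid-width, x̄ = 62.5 mm.
All pieces are centred on the vertical centroidal axis, so I = ΣĪ (holes subtracted) = 10 995 059 mm⁴.
Extreme fibre distance c = 62.5 mm; S = I/c = 175 921 mm³.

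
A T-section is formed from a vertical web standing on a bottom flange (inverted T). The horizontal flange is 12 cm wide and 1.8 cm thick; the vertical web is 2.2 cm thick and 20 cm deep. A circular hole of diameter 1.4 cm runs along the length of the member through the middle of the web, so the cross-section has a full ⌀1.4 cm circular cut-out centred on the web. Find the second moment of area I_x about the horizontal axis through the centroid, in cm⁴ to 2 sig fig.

Decompose the section into non-overlapping parts with the origin at the bottom-left of its bounding rectangle.
Flange: 12 × 1.8, A = 21.6 cm², y = 0.9 cm, Ī = 5.832 cm⁴.
Web: 2.2 × 20, A = 44 cm², y = 11.8 cm, Ī = 1 467 cm⁴.
Hole (subtracted): ⌀1.4, A = 1.539 cm², y = 11.8 cm, Ī = 0.1886 cm⁴.
Centroid: ȳ = ΣA·y / ΣA = 8.125 cm.
Transfer each piece to the horizontal axis through the centroid using Ī + A·d² with d = y − 8.125:
  flange: d = -7.225 cm → contributes +1 133 cm⁴
  web: d = 3.675 cm → contributes +2 061 cm⁴
  hole: d = 3.675 cm → contributes −20.98 cm⁴
Total I = 3 173 cm⁴.

I_x ≈ 3200 cm⁴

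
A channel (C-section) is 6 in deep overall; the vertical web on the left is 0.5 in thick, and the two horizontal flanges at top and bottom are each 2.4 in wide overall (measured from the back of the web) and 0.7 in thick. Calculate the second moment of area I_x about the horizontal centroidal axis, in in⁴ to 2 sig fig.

I_x ≈ 28 in⁴

Decompose the section into non-overlapping parts with the origin at the bottom-left of its bounding rectangle.
Web: 0.5 × 6, A = 3 in², y = 3 in, Ī = 9 in⁴.
Top flange (beyond web): 1.9 × 0.7, A = 1.33 in², y = 5.65 in, Ī = 0.05431 in⁴.
Bottom flange (beyond web): 1.9 × 0.7, A = 1.33 in², y = 0.35 in, Ī = 0.05431 in⁴.
By symmetry the centroid is at mid-height, ȳ = 3 in.
Transfer each piece to the horizontal centroidal axis using Ī + A·d² with d = y − 3:
  web: d = 0 in → contributes +9 in⁴
  top flange (beyond web): d = 2.65 in → contributes +9.394 in⁴
  bottom flange (beyond web): d = -2.65 in → contributes +9.394 in⁴
Total I = 27.79 in⁴.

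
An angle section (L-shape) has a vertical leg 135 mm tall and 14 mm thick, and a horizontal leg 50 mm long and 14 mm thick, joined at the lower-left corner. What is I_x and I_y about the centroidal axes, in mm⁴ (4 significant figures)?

I_x ≈ 4.335 × 10⁶ mm⁴, I_y ≈ 3.340 × 10⁵ mm⁴

Break the section into simple shapes (no overlaps), measuring from the bottom-left corner of the bounding box.
Vertical leg: 14 × 135, A = 1 890 mm², y = 67.5 mm, Ī = 2 870 438 mm⁴.
Horizontal leg (remainder): 36 × 14, A = 504 mm², y = 7 mm, Ī = 8 232 mm⁴.
Centroid: ȳ = ΣA·y / ΣA = 54.7632 mm.
Transfer each piece to the centroidal x-axis using Ī + A·d² with d = y − 54.7632:
  vertical leg: d = 12.7368 mm → contributes +3 177 047 mm⁴
  horizontal leg (remainder): d = -47.7632 mm → contributes +1 158 017 mm⁴
Total I = 4 335 064 mm⁴.
For the y-axis: x̄ = 12.2632 mm.
Repeating about the centroidal y-axis gives I_y = 333 986 mm⁴.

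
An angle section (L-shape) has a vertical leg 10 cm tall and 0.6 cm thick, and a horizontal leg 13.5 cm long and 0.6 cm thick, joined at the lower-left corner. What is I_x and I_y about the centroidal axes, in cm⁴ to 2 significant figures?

I_x ≈ 120 cm⁴, I_y ≈ 260 cm⁴

Break the section into simple shapes (no overlaps), measuring from the bottom-left corner of the bounding box.
Vertical leg: 0.6 × 10, A = 6 cm², y = 5 cm, Ī = 50 cm⁴.
Horizontal leg (remainder): 12.9 × 0.6, A = 7.74 cm², y = 0.3 cm, Ī = 0.2322 cm⁴.
Centroid: ȳ = ΣA·y / ΣA = 2.352 cm.
Transfer each piece to the centroidal x-axis using Ī + A·d² with d = y − 2.352:
  vertical leg: d = 2.648 cm → contributes +92.06 cm⁴
  horizontal leg (remainder): d = -2.052 cm → contributes +32.84 cm⁴
Total I = 124.9 cm⁴.
For the y-axis: x̄ = 4.102 cm.
Repeating about the centroidal y-axis gives I_y = 261.5 cm⁴.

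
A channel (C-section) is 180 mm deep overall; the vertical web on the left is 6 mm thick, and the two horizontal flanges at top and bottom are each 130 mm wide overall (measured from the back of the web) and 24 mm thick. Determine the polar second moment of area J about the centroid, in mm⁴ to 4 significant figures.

J ≈ 5.091 × 10⁷ mm⁴

Decompose the section into non-overlapping parts with the origin at the bottom-left of its bounding rectangle.
Web: 6 × 180, A = 1 080 mm², y = 90 mm, Ī = 2 916 000 mm⁴.
Top flange (beyond web): 124 × 24, A = 2 976 mm², y = 168 mm, Ī = 142 848 mm⁴.
Bottom flange (beyond web): 124 × 24, A = 2 976 mm², y = 12 mm, Ī = 142 848 mm⁴.
By symmetry the centroid is at mid-height, ȳ = 90 mm.
Transfer each piece to the centroidal x-axis using Ī + A·d² with d = y − 90:
  web: d = 0 mm → contributes +2 916 000 mm⁴
  top flange (beyond web): d = 78 mm → contributes +18 248 832 mm⁴
  bottom flange (beyond web): d = -78 mm → contributes +18 248 832 mm⁴
Total I = 39 413 664 mm⁴.
For the y-axis: x̄ = 58.0171 mm.
Repeating about the centroidal y-axis gives I_y = 11 491 934 mm⁴.
Polar second moment: J = I_x + I_y = 50 905 598 mm⁴.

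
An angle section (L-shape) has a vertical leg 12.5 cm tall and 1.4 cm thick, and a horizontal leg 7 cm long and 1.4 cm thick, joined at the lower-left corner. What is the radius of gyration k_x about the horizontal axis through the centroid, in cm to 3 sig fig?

k_x ≈ 3.95 cm

Split into non-overlapping primitives; take the origin at the lower-left of the bounding box.
Vertical leg: 1.4 × 12.5, A = 17.5 cm², y = 6.25 cm, Ī = 227.86 cm⁴.
Horizontal leg (remainder): 5.6 × 1.4, A = 7.84 cm², y = 0.7 cm, Ī = 1.2805 cm⁴.
Centroid: ȳ = ΣA·y / ΣA = 4.5329 cm.
Transfer each piece to the horizontal axis through the centroid using Ī + A·d² with d = y − 4.5329:
  vertical leg: d = 1.7171 cm → contributes +279.46 cm⁴
  horizontal leg (remainder): d = -3.8329 cm → contributes +116.46 cm⁴
Total I = 395.92 cm⁴.
Radius of gyration: k = √(I/A) = √(395.92 / 25.34) = 3.9528 cm.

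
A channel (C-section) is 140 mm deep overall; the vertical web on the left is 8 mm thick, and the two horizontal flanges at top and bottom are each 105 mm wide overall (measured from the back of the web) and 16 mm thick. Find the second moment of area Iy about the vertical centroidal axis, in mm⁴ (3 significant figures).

Split into non-overlapping primitives; take the origin at the lower-left of the bounding box.
Web: 8 × 140, A = 1 120 mm², x = 4 mm, Ī = 5973.3 mm⁴.
Top flange (beyond web): 97 × 16, A = 1 552 mm², x = 56.5 mm, Ī = 1 216 897 mm⁴.
Bottom flange (beyond web): 97 × 16, A = 1 552 mm², x = 56.5 mm, Ī = 1 216 897 mm⁴.
Centroid: x̄ = ΣA·x / ΣA = 42.58 mm.
Transfer each piece to the vertical centroidal axis using Ī + A·d² with d = x − 42.58:
  web: d = -38.58 mm → contributes +1 672 960 mm⁴
  top flange (beyond web): d = 13.92 mm → contributes +1 517 642 mm⁴
  bottom flange (beyond web): d = 13.92 mm → contributes +1 517 642 mm⁴
Total I = 4 708 245 mm⁴.

Iy ≈ 4.71 × 10⁶ mm⁴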